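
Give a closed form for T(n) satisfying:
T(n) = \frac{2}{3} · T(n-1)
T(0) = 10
Pure geometric recurrence with ratio \frac{2}{3}.
By induction T(n) = T(0) · (\frac{2}{3})^n = 10 \left(\frac{2}{3}\right)^{n}.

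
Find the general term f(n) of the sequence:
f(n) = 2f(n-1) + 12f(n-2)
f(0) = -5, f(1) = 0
Characteristic equation: x² - 2x - 12 = 0.
Discriminant Δ = (2)² + 4·(12) = 52.
Roots r₁,₂ = (2 ± √52)/2, so r₁ = 1 + \sqrt{13}, r₂ = 1 - \sqrt{13}.
General solution: f(n) = A·r₁^n + B·r₂^n.
From the initial conditions, A + B = -5 and r₁A + r₂B = 0.
Since r₁ - r₂ = √52: A = (0 - (-5)r₂)/√52 = - \frac{5}{2} + \frac{5 \sqrt{13}}{26}, and B = -5 - A = - \frac{5}{2} - \frac{5 \sqrt{13}}{26}.
So f(n) = \left(- \frac{5}{2} + \frac{5 \sqrt{13}}{26}\right)\left(1 + \sqrt{13}\right)^n + \left(- \frac{5}{2} - \frac{5 \sqrt{13}}{26}\right)\left(1 - \sqrt{13}\right)^n.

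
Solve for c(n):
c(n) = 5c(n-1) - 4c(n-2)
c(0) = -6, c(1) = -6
Characteristic equation: x² - 5x + 4 = 0, which factors as (x - (4))(x - (1)) = 0.
Roots r₁ = 4, r₂ = 1 (distinct).
General solution: c(n) = A·(4)^n + B·(1)^n.
From c(0) = -6: A + B = -6.
From c(1) = -6: 4A + B = -6.
Solving: A = 0, B = -6.
So c(n) = -6.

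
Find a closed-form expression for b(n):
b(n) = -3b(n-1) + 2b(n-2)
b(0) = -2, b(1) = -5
Characteristic equation: x² + 3x - 2 = 0.
Discriminant Δ = (-3)² + 4·(2) = 17.
Roots r₁,₂ = (-3 ± √17)/2, so r₁ = - \frac{3}{2} + \frac{\sqrt{17}}{2}, r₂ = - \frac{\sqrt{17}}{2} - \frac{3}{2}.
General solution: b(n) = A·r₁^n + B·r₂^n.
From the initial conditions, A + B = -2 and r₁A + r₂B = -5.
Since r₁ - r₂ = √17: A = (-5 - (-2)r₂)/√17 = - \frac{8 \sqrt{17}}{17} - 1, and B = -2 - A = -1 + \frac{8 \sqrt{17}}{17}.
So b(n) = \left(- \frac{8 \sqrt{17}}{17} - 1\right)\left(- \frac{3}{2} + \frac{\sqrt{17}}{2}\right)^n + \left(-1 + \frac{8 \sqrt{17}}{17}\right)\left(- \frac{\sqrt{17}}{2} - \frac{3}{2}\right)^n.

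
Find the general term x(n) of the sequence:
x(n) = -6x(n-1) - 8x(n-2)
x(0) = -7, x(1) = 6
Characteristic equation: x² + 6x + 8 = 0, which factors as (x - (-4))(x - (-2)) = 0.
Roots r₁ = -4, r₂ = -2 (distinct).
General solution: x(n) = A·(-4)^n + B·(-2)^n.
From x(0) = -7: A + B = -7.
From x(1) = 6: -4A - 2B = 6.
Solving: A = 4, B = -11.
So x(n) = - 11 \left(-2\right)^{n} + 4 \left(-4\right)^{n}.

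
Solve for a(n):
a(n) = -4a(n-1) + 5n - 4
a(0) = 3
First-order linear with linear forcing.
Homogeneous solution: a_h(n) = A·(-4)^n.
Try particular a_p(n) = pn + q. Substituting:
  pn + q = -4(p(n-1) + q) + 5n - 4.
Matching the n-coefficient: p = -4p + 5 ⇒ p = 1.
Matching constants: q = 4p - 4q - 4 ⇒ q = 0.
General: a(n) = A·(-4)^n + n + 0.
Apply a(0) = 3: A + 0 = 3 ⇒ A = 3.
So a(n) = 3 \left(-4\right)^{n} + n.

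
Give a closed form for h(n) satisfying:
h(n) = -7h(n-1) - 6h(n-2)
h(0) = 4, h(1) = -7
Characteristic equation: x² + 7x + 6 = 0, which factors as (x - (-1))(x - (-6)) = 0.
Roots r₁ = -1, r₂ = -6 (distinct).
General solution: h(n) = A·(-1)^n + B·(-6)^n.
From h(0) = 4: A + B = 4.
From h(1) = -7: -A - 6B = -7.
Solving: A = \frac{17}{5}, B = \frac{3}{5}.
So h(n) = \frac{17 \left(-1\right)^{n}}{5} + \frac{3 \left(-6\right)^{n}}{5}.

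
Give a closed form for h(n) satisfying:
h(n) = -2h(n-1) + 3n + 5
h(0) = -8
First-order linear with linear forcing.
Homogeneous solution: h_h(n) = A·(-2)^n.
Try particular h_p(n) = pn + q. Substituting:
  pn + q = -2(p(n-1) + q) + 3n + 5.
Matching the n-coefficient: p = -2p + 3 ⇒ p = 1.
Matching constants: q = 2p - 2q + 5 ⇒ q = \frac{7}{3}.
General: h(n) = A·(-2)^n + n + \frac{7}{3}.
Apply h(0) = -8: A + \frac{7}{3} = -8 ⇒ A = - \frac{31}{3}.
So h(n) = - \frac{31 \left(-2\right)^{n}}{3} + n + \frac{7}{3}.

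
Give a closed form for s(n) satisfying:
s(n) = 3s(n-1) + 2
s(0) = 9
First-order linear non-homogeneous.
Homogeneous solution: s_h(n) = A·(3)^n.
Try constant particular solution s_p = K: K = 3K + 2 ⇒ K = -1.
General: s(n) = A·(3)^n - 1.
Apply s(0) = 9: A - 1 = 9 ⇒ A = 10.
So s(n) = 10 \cdot 3^{n} - 1.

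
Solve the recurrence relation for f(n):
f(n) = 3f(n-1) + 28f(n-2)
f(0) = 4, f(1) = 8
Characteristic equation: x² - 3x - 28 = 0, which factors as (x - (-4))(x - (7)) = 0.
Roots r₁ = -4, r₂ = 7 (distinct).
General solution: f(n) = A·(-4)^n + B·(7)^n.
From f(0) = 4: A + B = 4.
From f(1) = 8: -4A + 7B = 8.
Solving: A = \frac{20}{11}, B = \frac{24}{11}.
So f(n) = \frac{20 \left(-4\right)^{n}}{11} + \frac{24 \cdot 7^{n}}{11}.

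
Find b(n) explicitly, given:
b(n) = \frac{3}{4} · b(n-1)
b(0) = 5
Pure geometric recurrence with ratio \frac{3}{4}.
By induction b(n) = b(0) · (\frac{3}{4})^n = 5 \left(\frac{3}{4}\right)^{n}.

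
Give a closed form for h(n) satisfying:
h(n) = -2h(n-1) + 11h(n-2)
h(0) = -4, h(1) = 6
Characteristic equation: x² + 2x - 11 = 0.
Discriminant Δ = (-2)² + 4·(11) = 48.
Roots r₁,₂ = (-2 ± √48)/2, so r₁ = -1 + 2 \sqrt{3}, r₂ = - 2 \sqrt{3} - 1.
General solution: h(n) = A·r₁^n + B·r₂^n.
From the initial conditions, A + B = -4 and r₁A + r₂B = 6.
Since r₁ - r₂ = √48: A = (6 - (-4)r₂)/√48 = -2 + \frac{\sqrt{3}}{6}, and B = -4 - A = -2 - \frac{\sqrt{3}}{6}.
So h(n) = \left(-2 + \frac{\sqrt{3}}{6}\right)\left(-1 + 2 \sqrt{3}\right)^n + \left(-2 - \frac{\sqrt{3}}{6}\right)\left(- 2 \sqrt{3} - 1\right)^n.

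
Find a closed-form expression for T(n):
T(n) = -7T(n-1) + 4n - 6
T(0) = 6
First-order linear with linear forcing.
Homogeneous solution: T_h(n) = A·(-7)^n.
Try particular T_p(n) = pn + q. Substituting:
  pn + q = -7(p(n-1) + q) + 4n - 6.
Matching the n-coefficient: p = -7p + 4 ⇒ p = \frac{1}{2}.
Matching constants: q = 7p - 7q - 6 ⇒ q = - \frac{5}{16}.
General: T(n) = A·(-7)^n + \frac{n}{2} - \frac{5}{16}.
Apply T(0) = 6: A - \frac{5}{16} = 6 ⇒ A = \frac{101}{16}.
So T(n) = \frac{101 \left(-7\right)^{n}}{16} + \frac{n}{2} - \frac{5}{16}.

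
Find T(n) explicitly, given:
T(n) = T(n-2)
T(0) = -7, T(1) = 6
Characteristic equation: x² - 1 = 0, which factors as (x - (-1))(x - (1)) = 0.
Roots r₁ = -1, r₂ = 1 (distinct).
General solution: T(n) = A·(-1)^n + B·(1)^n.
From T(0) = -7: A + B = -7.
From T(1) = 6: -A + B = 6.
Solving: A = - \frac{13}{2}, B = - \frac{1}{2}.
So T(n) = - \frac{13 \left(-1\right)^{n}}{2} - \frac{1}{2}.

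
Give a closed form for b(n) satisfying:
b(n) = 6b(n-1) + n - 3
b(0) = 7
First-order linear with linear forcing.
Homogeneous solution: b_h(n) = A·(6)^n.
Try particular b_p(n) = pn + q. Substituting:
  pn + q = 6(p(n-1) + q) + n - 3.
Matching the n-coefficient: p = 6p + 1 ⇒ p = - \frac{1}{5}.
Matching constants: q = -6p + 6q - 3 ⇒ q = \frac{9}{25}.
General: b(n) = A·(6)^n - \frac{n}{5} + \frac{9}{25}.
Apply b(0) = 7: A + \frac{9}{25} = 7 ⇒ A = \frac{166}{25}.
So b(n) = \frac{166 \cdot 6^{n}}{25} - \frac{n}{5} + \frac{9}{25}.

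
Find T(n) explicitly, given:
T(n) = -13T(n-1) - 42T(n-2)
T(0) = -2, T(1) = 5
Characteristic equation: x² + 13x + 42 = 0, which factors as (x - (-6))(x - (-7)) = 0.
Roots r₁ = -6, r₂ = -7 (distinct).
General solution: T(n) = A·(-6)^n + B·(-7)^n.
From T(0) = -2: A + B = -2.
From T(1) = 5: -6A - 7B = 5.
Solving: A = -9, B = 7.
So T(n) = - 9 \left(-6\right)^{n} + 7 \left(-7\right)^{n}.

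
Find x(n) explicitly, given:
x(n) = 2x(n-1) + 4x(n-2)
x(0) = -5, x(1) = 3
Characteristic equation: x² - 2x - 4 = 0.
Discriminant Δ = (2)² + 4·(4) = 20.
Roots r₁,₂ = (2 ± √20)/2, so r₁ = 1 + \sqrt{5}, r₂ = 1 - \sqrt{5}.
General solution: x(n) = A·r₁^n + B·r₂^n.
From the initial conditions, A + B = -5 and r₁A + r₂B = 3.
Since r₁ - r₂ = √20: A = (3 - (-5)r₂)/√20 = - \frac{5}{2} + \frac{4 \sqrt{5}}{5}, and B = -5 - A = - \frac{5}{2} - \frac{4 \sqrt{5}}{5}.
So x(n) = \left(- \frac{5}{2} + \frac{4 \sqrt{5}}{5}\right)\left(1 + \sqrt{5}\right)^n + \left(- \frac{5}{2} - \frac{4 \sqrt{5}}{5}\right)\left(1 - \sqrt{5}\right)^n.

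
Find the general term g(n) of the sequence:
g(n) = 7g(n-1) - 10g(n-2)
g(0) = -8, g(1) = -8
Characteristic equation: x² - 7x + 10 = 0, which factors as (x - (2))(x - (5)) = 0.
Roots r₁ = 2, r₂ = 5 (distinct).
General solution: g(n) = A·(2)^n + B·(5)^n.
From g(0) = -8: A + B = -8.
From g(1) = -8: 2A + 5B = -8.
Solving: A = - \frac{32}{3}, B = \frac{8}{3}.
So g(n) = - \frac{32 \cdot 2^{n}}{3} + \frac{8 \cdot 5^{n}}{3}.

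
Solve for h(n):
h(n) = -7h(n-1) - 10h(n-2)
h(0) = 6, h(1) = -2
Characteristic equation: x² + 7x + 10 = 0, which factors as (x - (-5))(x - (-2)) = 0.
Roots r₁ = -5, r₂ = -2 (distinct).
General solution: h(n) = A·(-5)^n + B·(-2)^n.
From h(0) = 6: A + B = 6.
From h(1) = -2: -5A - 2B = -2.
Solving: A = - \frac{10}{3}, B = \frac{28}{3}.
So h(n) = \frac{28 \left(-2\right)^{n}}{3} - \frac{10 \left(-5\right)^{n}}{3}.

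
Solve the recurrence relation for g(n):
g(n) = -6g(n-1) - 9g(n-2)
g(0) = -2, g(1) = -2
Characteristic equation: x² + 6x + 9 = 0, which is (x - (-3))².
Repeated root r = -3.
General solution: g(n) = (A + Bn)·(-3)^n.
From g(0) = -2: A = -2.
From g(1) = -2: (A + B)·(-3) = -2 ⇒ B = \frac{8}{3}.
So g(n) = \left(\frac{8 n}{3} - 2\right) \cdot (-3)^n.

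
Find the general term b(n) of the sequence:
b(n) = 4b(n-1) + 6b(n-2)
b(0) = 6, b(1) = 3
Characteristic equation: x² - 4x - 6 = 0.
Discriminant Δ = (4)² + 4·(6) = 40.
Roots r₁,₂ = (4 ± √40)/2, so r₁ = 2 + \sqrt{10}, r₂ = 2 - \sqrt{10}.
General solution: b(n) = A·r₁^n + B·r₂^n.
From the initial conditions, A + B = 6 and r₁A + r₂B = 3.
Since r₁ - r₂ = √40: A = (3 - (6)r₂)/√40 = 3 - \frac{9 \sqrt{10}}{20}, and B = 6 - A = \frac{9 \sqrt{10}}{20} + 3.
So b(n) = \left(3 - \frac{9 \sqrt{10}}{20}\right)\left(2 + \sqrt{10}\right)^n + \left(\frac{9 \sqrt{10}}{20} + 3\right)\left(2 - \sqrt{10}\right)^n.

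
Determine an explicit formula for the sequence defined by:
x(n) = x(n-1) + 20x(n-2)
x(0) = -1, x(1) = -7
Characteristic equation: x² - x - 20 = 0, which factors as (x - (5))(x - (-4)) = 0.
Roots r₁ = 5, r₂ = -4 (distinct).
General solution: x(n) = A·(5)^n + B·(-4)^n.
From x(0) = -1: A + B = -1.
From x(1) = -7: 5A - 4B = -7.
Solving: A = - \frac{11}{9}, B = \frac{2}{9}.
So x(n) = \frac{2 \left(-4\right)^{n}}{9} - \frac{11 \cdot 5^{n}}{9}.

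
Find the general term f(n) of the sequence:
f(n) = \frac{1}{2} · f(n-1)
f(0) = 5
Pure geometric recurrence with ratio \frac{1}{2}.
By induction f(n) = f(0) · (\frac{1}{2})^n = 5 \cdot 2^{- n}.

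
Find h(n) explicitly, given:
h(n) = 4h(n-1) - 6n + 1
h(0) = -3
First-order linear with linear forcing.
Homogeneous solution: h_h(n) = A·(4)^n.
Try particular h_p(n) = pn + q. Substituting:
  pn + q = 4(p(n-1) + q) - 6n + 1.
Matching the n-coefficient: p = 4p - 6 ⇒ p = 2.
Matching constants: q = -4p + 4q + 1 ⇒ q = \frac{7}{3}.
General: h(n) = A·(4)^n + 2 n + \frac{7}{3}.
Apply h(0) = -3: A + \frac{7}{3} = -3 ⇒ A = - \frac{16}{3}.
So h(n) = - \frac{16 \cdot 4^{n}}{3} + 2 n + \frac{7}{3}.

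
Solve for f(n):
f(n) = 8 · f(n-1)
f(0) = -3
Pure geometric recurrence with ratio 8.
By induction f(n) = f(0) · (8)^n = - 3 \cdot 8^{n}.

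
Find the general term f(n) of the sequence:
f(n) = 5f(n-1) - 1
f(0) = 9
First-order linear non-homogeneous.
Homogeneous solution: f_h(n) = A·(5)^n.
Try constant particular solution f_p = K: K = 5K - 1 ⇒ K = \frac{1}{4}.
General: f(n) = A·(5)^n + \frac{1}{4}.
Apply f(0) = 9: A + \frac{1}{4} = 9 ⇒ A = \frac{35}{4}.
So f(n) = \frac{35 \cdot 5^{n}}{4} + \frac{1}{4}.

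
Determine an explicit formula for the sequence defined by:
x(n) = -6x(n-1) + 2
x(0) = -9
First-order linear non-homogeneous.
Homogeneous solution: x_h(n) = A·(-6)^n.
Try constant particular solution x_p = K: K = -6K + 2 ⇒ K = \frac{2}{7}.
General: x(n) = A·(-6)^n + \frac{2}{7}.
Apply x(0) = -9: A + \frac{2}{7} = -9 ⇒ A = - \frac{65}{7}.
So x(n) = \frac{2}{7} - \frac{65 \left(-6\right)^{n}}{7}.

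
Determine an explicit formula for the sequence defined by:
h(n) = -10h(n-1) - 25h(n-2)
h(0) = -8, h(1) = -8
Characteristic equation: x² + 10x + 25 = 0, which is (x - (-5))².
Repeated root r = -5.
General solution: h(n) = (A + Bn)·(-5)^n.
From h(0) = -8: A = -8.
From h(1) = -8: (A + B)·(-5) = -8 ⇒ B = \frac{48}{5}.
So h(n) = \left(\frac{48 n}{5} - 8\right) \cdot (-5)^n.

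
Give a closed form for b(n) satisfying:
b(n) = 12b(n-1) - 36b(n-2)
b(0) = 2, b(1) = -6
Characteristic equation: x² - 12x + 36 = 0, which is (x - (6))².
Repeated root r = 6.
General solution: b(n) = (A + Bn)·(6)^n.
From b(0) = 2: A = 2.
From b(1) = -6: (A + B)·(6) = -6 ⇒ B = -3.
So b(n) = \left(2 - 3 n\right) \cdot (6)^n.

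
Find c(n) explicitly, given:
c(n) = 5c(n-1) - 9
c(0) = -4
First-order linear non-homogeneous.
Homogeneous solution: c_h(n) = A·(5)^n.
Try constant particular solution c_p = K: K = 5K - 9 ⇒ K = \frac{9}{4}.
General: c(n) = A·(5)^n + \frac{9}{4}.
Apply c(0) = -4: A + \frac{9}{4} = -4 ⇒ A = - \frac{25}{4}.
So c(n) = \frac{9}{4} - \frac{25 \cdot 5^{n}}{4}.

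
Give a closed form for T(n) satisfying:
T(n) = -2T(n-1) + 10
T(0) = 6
First-order linear non-homogeneous.
Homogeneous solution: T_h(n) = A·(-2)^n.
Try constant particular solution T_p = K: K = -2K + 10 ⇒ K = \frac{10}{3}.
General: T(n) = A·(-2)^n + \frac{10}{3}.
Apply T(0) = 6: A + \frac{10}{3} = 6 ⇒ A = \frac{8}{3}.
So T(n) = \frac{8 \left(-2\right)^{n}}{3} + \frac{10}{3}.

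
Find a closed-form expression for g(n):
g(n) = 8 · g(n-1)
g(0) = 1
Pure geometric recurrence with ratio 8.
By induction g(n) = g(0) · (8)^n = 8^{n}.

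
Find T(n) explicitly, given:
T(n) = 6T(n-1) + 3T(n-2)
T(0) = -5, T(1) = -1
Characteristic equation: x² - 6x - 3 = 0.
Discriminant Δ = (6)² + 4·(3) = 48.
Roots r₁,₂ = (6 ± √48)/2, so r₁ = 3 + 2 \sqrt{3}, r₂ = 3 - 2 \sqrt{3}.
General solution: T(n) = A·r₁^n + B·r₂^n.
From the initial conditions, A + B = -5 and r₁A + r₂B = -1.
Since r₁ - r₂ = √48: A = (-1 - (-5)r₂)/√48 = - \frac{5}{2} + \frac{7 \sqrt{3}}{6}, and B = -5 - A = - \frac{5}{2} - \frac{7 \sqrt{3}}{6}.
So T(n) = \left(- \frac{5}{2} + \frac{7 \sqrt{3}}{6}\right)\left(3 + 2 \sqrt{3}\right)^n + \left(- \frac{5}{2} - \frac{7 \sqrt{3}}{6}\right)\left(3 - 2 \sqrt{3}\right)^n.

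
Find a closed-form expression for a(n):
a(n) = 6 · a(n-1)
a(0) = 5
Pure geometric recurrence with ratio 6.
By induction a(n) = a(0) · (6)^n = 5 \cdot 6^{n}.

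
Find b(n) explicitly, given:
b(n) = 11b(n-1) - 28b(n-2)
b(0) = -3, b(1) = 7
Characteristic equation: x² - 11x + 28 = 0, which factors as (x - (4))(x - (7)) = 0.
Roots r₁ = 4, r₂ = 7 (distinct).
General solution: b(n) = A·(4)^n + B·(7)^n.
From b(0) = -3: A + B = -3.
From b(1) = 7: 4A + 7B = 7.
Solving: A = - \frac{28}{3}, B = \frac{19}{3}.
So b(n) = - \frac{28 \cdot 4^{n}}{3} + \frac{19 \cdot 7^{n}}{3}.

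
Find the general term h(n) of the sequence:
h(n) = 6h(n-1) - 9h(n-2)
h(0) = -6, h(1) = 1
Characteristic equation: x² - 6x + 9 = 0, which is (x - (3))².
Repeated root r = 3.
General solution: h(n) = (A + Bn)·(3)^n.
From h(0) = -6: A = -6.
From h(1) = 1: (A + B)·(3) = 1 ⇒ B = \frac{19}{3}.
So h(n) = \left(\frac{19 n}{3} - 6\right) \cdot (3)^n.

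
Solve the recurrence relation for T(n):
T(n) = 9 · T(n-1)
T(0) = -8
Pure geometric recurrence with ratio 9.
By induction T(n) = T(0) · (9)^n = - 8 \cdot 9^{n}.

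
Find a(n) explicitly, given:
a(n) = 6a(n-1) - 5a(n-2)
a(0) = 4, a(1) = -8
Characteristic equation: x² - 6x + 5 = 0, which factors as (x - (5))(x - (1)) = 0.
Roots r₁ = 5, r₂ = 1 (distinct).
General solution: a(n) = A·(5)^n + B·(1)^n.
From a(0) = 4: A + B = 4.
From a(1) = -8: 5A + B = -8.
Solving: A = -3, B = 7.
So a(n) = 7 - 3 \cdot 5^{n}.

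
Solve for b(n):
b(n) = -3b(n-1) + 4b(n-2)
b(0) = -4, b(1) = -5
Characteristic equation: x² + 3x - 4 = 0, which factors as (x - (1))(x - (-4)) = 0.
Roots r₁ = 1, r₂ = -4 (distinct).
General solution: b(n) = A·(1)^n + B·(-4)^n.
From b(0) = -4: A + B = -4.
From b(1) = -5: A - 4B = -5.
Solving: A = - \frac{21}{5}, B = \frac{1}{5}.
So b(n) = \frac{\left(-4\right)^{n}}{5} - \frac{21}{5}.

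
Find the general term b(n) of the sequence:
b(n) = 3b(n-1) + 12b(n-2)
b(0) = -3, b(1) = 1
Characteristic equation: x² - 3x - 12 = 0.
Discriminant Δ = (3)² + 4·(12) = 57.
Roots r₁,₂ = (3 ± √57)/2, so r₁ = \frac{3}{2} + \frac{\sqrt{57}}{2}, r₂ = \frac{3}{2} - \frac{\sqrt{57}}{2}.
General solution: b(n) = A·r₁^n + B·r₂^n.
From the initial conditions, A + B = -3 and r₁A + r₂B = 1.
Since r₁ - r₂ = √57: A = (1 - (-3)r₂)/√57 = - \frac{3}{2} + \frac{11 \sqrt{57}}{114}, and B = -3 - A = - \frac{3}{2} - \frac{11 \sqrt{57}}{114}.
So b(n) = \left(- \frac{3}{2} + \frac{11 \sqrt{57}}{114}\right)\left(\frac{3}{2} + \frac{\sqrt{57}}{2}\right)^n + \left(- \frac{3}{2} - \frac{11 \sqrt{57}}{114}\right)\left(\frac{3}{2} - \frac{\sqrt{57}}{2}\right)^n.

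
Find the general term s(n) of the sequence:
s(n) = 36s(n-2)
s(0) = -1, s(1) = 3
Characteristic equation: x² - 36 = 0, which factors as (x - (6))(x - (-6)) = 0.
Roots r₁ = 6, r₂ = -6 (distinct).
General solution: s(n) = A·(6)^n + B·(-6)^n.
From s(0) = -1: A + B = -1.
From s(1) = 3: 6A - 6B = 3.
Solving: A = - \frac{1}{4}, B = - \frac{3}{4}.
So s(n) = - \frac{3 \left(-6\right)^{n}}{4} - \frac{6^{n}}{4}.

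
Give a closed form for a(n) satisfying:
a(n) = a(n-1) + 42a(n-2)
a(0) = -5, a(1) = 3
Characteristic equation: x² - x - 42 = 0, which factors as (x - (-6))(x - (7)) = 0.
Roots r₁ = -6, r₂ = 7 (distinct).
General solution: a(n) = A·(-6)^n + B·(7)^n.
From a(0) = -5: A + B = -5.
From a(1) = 3: -6A + 7B = 3.
Solving: A = - \frac{38}{13}, B = - \frac{27}{13}.
So a(n) = - \frac{38 \left(-6\right)^{n}}{13} - \frac{27 \cdot 7^{n}}{13}.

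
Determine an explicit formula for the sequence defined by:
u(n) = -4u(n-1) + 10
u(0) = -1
First-order linear non-homogeneous.
Homogeneous solution: u_h(n) = A·(-4)^n.
Try constant particular solution u_p = K: K = -4K + 10 ⇒ K = 2.
General: u(n) = A·(-4)^n + 2.
Apply u(0) = -1: A + 2 = -1 ⇒ A = -3.
So u(n) = 2 - 3 \left(-4\right)^{n}.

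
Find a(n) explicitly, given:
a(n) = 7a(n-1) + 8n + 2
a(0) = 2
First-order linear with linear forcing.
Homogeneous solution: a_h(n) = A·(7)^n.
Try particular a_p(n) = pn + q. Substituting:
  pn + q = 7(p(n-1) + q) + 8n + 2.
Matching the n-coefficient: p = 7p + 8 ⇒ p = - \frac{4}{3}.
Matching constants: q = -7p + 7q + 2 ⇒ q = - \frac{17}{9}.
General: a(n) = A·(7)^n - \frac{4 n}{3} - \frac{17}{9}.
Apply a(0) = 2: A - \frac{17}{9} = 2 ⇒ A = \frac{35}{9}.
So a(n) = \frac{35 \cdot 7^{n}}{9} - \frac{4 n}{3} - \frac{17}{9}.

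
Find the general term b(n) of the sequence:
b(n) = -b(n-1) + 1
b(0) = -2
First-order linear non-homogeneous.
Homogeneous solution: b_h(n) = A·(-1)^n.
Try constant particular solution b_p = K: K = -K + 1 ⇒ K = \frac{1}{2}.
General: b(n) = A·(-1)^n + \frac{1}{2}.
Apply b(0) = -2: A + \frac{1}{2} = -2 ⇒ A = - \frac{5}{2}.
So b(n) = \frac{1}{2} - \frac{5 \left(-1\right)^{n}}{2}.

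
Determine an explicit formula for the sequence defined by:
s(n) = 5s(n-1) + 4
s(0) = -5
First-order linear non-homogeneous.
Homogeneous solution: s_h(n) = A·(5)^n.
Try constant particular solution s_p = K: K = 5K + 4 ⇒ K = -1.
General: s(n) = A·(5)^n - 1.
Apply s(0) = -5: A - 1 = -5 ⇒ A = -4.
So s(n) = - 4 \cdot 5^{n} - 1.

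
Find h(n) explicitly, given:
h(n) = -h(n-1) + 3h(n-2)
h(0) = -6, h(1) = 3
Characteristic equation: x² + x - 3 = 0.
Discriminant Δ = (-1)² + 4·(3) = 13.
Roots r₁,₂ = (-1 ± √13)/2, so r₁ = - \frac{1}{2} + \frac{\sqrt{13}}{2}, r₂ = - \frac{\sqrt{13}}{2} - \frac{1}{2}.
General solution: h(n) = A·r₁^n + B·r₂^n.
From the initial conditions, A + B = -6 and r₁A + r₂B = 3.
Since r₁ - r₂ = √13: A = (3 - (-6)r₂)/√13 = -3, and B = -6 - A = -3.
So h(n) = \left(-3\right)\left(- \frac{1}{2} + \frac{\sqrt{13}}{2}\right)^n + \left(-3\right)\left(- \frac{\sqrt{13}}{2} - \frac{1}{2}\right)^n.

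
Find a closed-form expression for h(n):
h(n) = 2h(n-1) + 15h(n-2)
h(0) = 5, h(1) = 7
Characteristic equation: x² - 2x - 15 = 0, which factors as (x - (5))(x - (-3)) = 0.
Roots r₁ = 5, r₂ = -3 (distinct).
General solution: h(n) = A·(5)^n + B·(-3)^n.
From h(0) = 5: A + B = 5.
From h(1) = 7: 5A - 3B = 7.
Solving: A = \frac{11}{4}, B = \frac{9}{4}.
So h(n) = \frac{9 \left(-3\right)^{n}}{4} + \frac{11 \cdot 5^{n}}{4}.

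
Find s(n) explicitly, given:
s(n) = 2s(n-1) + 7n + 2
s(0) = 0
First-order linear with linear forcing.
Homogeneous solution: s_h(n) = A·(2)^n.
Try particular s_p(n) = pn + q. Substituting:
  pn + q = 2(p(n-1) + q) + 7n + 2.
Matching the n-coefficient: p = 2p + 7 ⇒ p = -7.
Matching constants: q = -2p + 2q + 2 ⇒ q = -16.
General: s(n) = A·(2)^n - 7 n - 16.
Apply s(0) = 0: A - 16 = 0 ⇒ A = 16.
So s(n) = 16 \cdot 2^{n} - 7 n - 16.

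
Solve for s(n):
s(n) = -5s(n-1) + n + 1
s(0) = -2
First-order linear with linear forcing.
Homogeneous solution: s_h(n) = A·(-5)^n.
Try particular s_p(n) = pn + q. Substituting:
  pn + q = -5(p(n-1) + q) + n + 1.
Matching the n-coefficient: p = -5p + 1 ⇒ p = \frac{1}{6}.
Matching constants: q = 5p - 5q + 1 ⇒ q = \frac{11}{36}.
General: s(n) = A·(-5)^n + \frac{n}{6} + \frac{11}{36}.
Apply s(0) = -2: A + \frac{11}{36} = -2 ⇒ A = - \frac{83}{36}.
So s(n) = - \frac{83 \left(-5\right)^{n}}{36} + \frac{n}{6} + \frac{11}{36}.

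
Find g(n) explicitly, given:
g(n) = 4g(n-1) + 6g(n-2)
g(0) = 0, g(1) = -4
Characteristic equation: x² - 4x - 6 = 0.
Discriminant Δ = (4)² + 4·(6) = 40.
Roots r₁,₂ = (4 ± √40)/2, so r₁ = 2 + \sqrt{10}, r₂ = 2 - \sqrt{10}.
General solution: g(n) = A·r₁^n + B·r₂^n.
From the initial conditions, A + B = 0 and r₁A + r₂B = -4.
Since r₁ - r₂ = √40: A = (-4 - (0)r₂)/√40 = - \frac{\sqrt{10}}{5}, and B = 0 - A = \frac{\sqrt{10}}{5}.
So g(n) = \left(- \frac{\sqrt{10}}{5}\right)\left(2 + \sqrt{10}\right)^n + \left(\frac{\sqrt{10}}{5}\right)\left(2 - \sqrt{10}\right)^n.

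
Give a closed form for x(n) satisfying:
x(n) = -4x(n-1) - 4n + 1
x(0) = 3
First-order linear with linear forcing.
Homogeneous solution: x_h(n) = A·(-4)^n.
Try particular x_p(n) = pn + q. Substituting:
  pn + q = -4(p(n-1) + q) - 4n + 1.
Matching the n-coefficient: p = -4p - 4 ⇒ p = - \frac{4}{5}.
Matching constants: q = 4p - 4q + 1 ⇒ q = - \frac{11}{25}.
General: x(n) = A·(-4)^n - \frac{4 n}{5} - \frac{11}{25}.
Apply x(0) = 3: A - \frac{11}{25} = 3 ⇒ A = \frac{86}{25}.
So x(n) = \frac{86 \left(-4\right)^{n}}{25} - \frac{4 n}{5} - \frac{11}{25}.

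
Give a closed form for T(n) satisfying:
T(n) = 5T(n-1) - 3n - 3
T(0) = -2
First-order linear with linear forcing.
Homogeneous solution: T_h(n) = A·(5)^n.
Try particular T_p(n) = pn + q. Substituting:
  pn + q = 5(p(n-1) + q) - 3n - 3.
Matching the n-coefficient: p = 5p - 3 ⇒ p = \frac{3}{4}.
Matching constants: q = -5p + 5q - 3 ⇒ q = \frac{27}{16}.
General: T(n) = A·(5)^n + \frac{3 n}{4} + \frac{27}{16}.
Apply T(0) = -2: A + \frac{27}{16} = -2 ⇒ A = - \frac{59}{16}.
So T(n) = - \frac{59 \cdot 5^{n}}{16} + \frac{3 n}{4} + \frac{27}{16}.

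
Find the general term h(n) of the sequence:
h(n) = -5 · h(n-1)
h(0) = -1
Pure geometric recurrence with ratio -5.
By induction h(n) = h(0) · (-5)^n = - \left(-5\right)^{n}.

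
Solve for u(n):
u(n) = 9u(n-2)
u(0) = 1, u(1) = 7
Characteristic equation: x² - 9 = 0, which factors as (x - (-3))(x - (3)) = 0.
Roots r₁ = -3, r₂ = 3 (distinct).
General solution: u(n) = A·(-3)^n + B·(3)^n.
From u(0) = 1: A + B = 1.
From u(1) = 7: -3A + 3B = 7.
Solving: A = - \frac{2}{3}, B = \frac{5}{3}.
So u(n) = - \frac{2 \left(-3\right)^{n}}{3} + \frac{5 \cdot 3^{n}}{3}.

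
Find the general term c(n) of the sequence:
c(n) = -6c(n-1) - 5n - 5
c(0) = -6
First-order linear with linear forcing.
Homogeneous solution: c_h(n) = A·(-6)^n.
Try particular c_p(n) = pn + q. Substituting:
  pn + q = -6(p(n-1) + q) - 5n - 5.
Matching the n-coefficient: p = -6p - 5 ⇒ p = - \frac{5}{7}.
Matching constants: q = 6p - 6q - 5 ⇒ q = - \frac{65}{49}.
General: c(n) = A·(-6)^n - \frac{5 n}{7} - \frac{65}{49}.
Apply c(0) = -6: A - \frac{65}{49} = -6 ⇒ A = - \frac{229}{49}.
So c(n) = - \frac{229 \left(-6\right)^{n}}{49} - \frac{5 n}{7} - \frac{65}{49}.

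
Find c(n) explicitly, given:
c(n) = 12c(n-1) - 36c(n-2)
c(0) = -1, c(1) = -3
Characteristic equation: x² - 12x + 36 = 0, which is (x - (6))².
Repeated root r = 6.
General solution: c(n) = (A + Bn)·(6)^n.
From c(0) = -1: A = -1.
From c(1) = -3: (A + B)·(6) = -3 ⇒ B = \frac{1}{2}.
So c(n) = \left(\frac{n}{2} - 1\right) \cdot (6)^n.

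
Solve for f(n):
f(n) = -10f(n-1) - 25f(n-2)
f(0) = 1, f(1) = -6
Characteristic equation: x² + 10x + 25 = 0, which is (x - (-5))².
Repeated root r = -5.
General solution: f(n) = (A + Bn)·(-5)^n.
From f(0) = 1: A = 1.
From f(1) = -6: (A + B)·(-5) = -6 ⇒ B = \frac{1}{5}.
So f(n) = \left(\frac{n}{5} + 1\right) \cdot (-5)^n.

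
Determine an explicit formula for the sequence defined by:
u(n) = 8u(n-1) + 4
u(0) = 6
First-order linear non-homogeneous.
Homogeneous solution: u_h(n) = A·(8)^n.
Try constant particular solution u_p = K: K = 8K + 4 ⇒ K = - \frac{4}{7}.
General: u(n) = A·(8)^n - \frac{4}{7}.
Apply u(0) = 6: A - \frac{4}{7} = 6 ⇒ A = \frac{46}{7}.
So u(n) = \frac{46 \cdot 8^{n}}{7} - \frac{4}{7}.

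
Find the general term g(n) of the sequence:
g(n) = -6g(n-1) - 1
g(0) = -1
First-order linear non-homogeneous.
Homogeneous solution: g_h(n) = A·(-6)^n.
Try constant particular solution g_p = K: K = -6K - 1 ⇒ K = - \frac{1}{7}.
General: g(n) = A·(-6)^n - \frac{1}{7}.
Apply g(0) = -1: A - \frac{1}{7} = -1 ⇒ A = - \frac{6}{7}.
So g(n) = - \frac{6 \left(-6\right)^{n}}{7} - \frac{1}{7}.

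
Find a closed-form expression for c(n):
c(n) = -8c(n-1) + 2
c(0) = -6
First-order linear non-homogeneous.
Homogeneous solution: c_h(n) = A·(-8)^n.
Try constant particular solution c_p = K: K = -8K + 2 ⇒ K = \frac{2}{9}.
General: c(n) = A·(-8)^n + \frac{2}{9}.
Apply c(0) = -6: A + \frac{2}{9} = -6 ⇒ A = - \frac{56}{9}.
So c(n) = \frac{2}{9} - \frac{56 \left(-8\right)^{n}}{9}.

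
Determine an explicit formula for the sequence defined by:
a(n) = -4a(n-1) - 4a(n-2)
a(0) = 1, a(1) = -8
Characteristic equation: x² + 4x + 4 = 0, which is (x - (-2))².
Repeated root r = -2.
General solution: a(n) = (A + Bn)·(-2)^n.
From a(0) = 1: A = 1.
From a(1) = -8: (A + B)·(-2) = -8 ⇒ B = 3.
So a(n) = \left(3 n + 1\right) \cdot (-2)^n.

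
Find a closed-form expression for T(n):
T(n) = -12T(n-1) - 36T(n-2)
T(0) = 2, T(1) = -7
Characteristic equation: x² + 12x + 36 = 0, which is (x - (-6))².
Repeated root r = -6.
General solution: T(n) = (A + Bn)·(-6)^n.
From T(0) = 2: A = 2.
From T(1) = -7: (A + B)·(-6) = -7 ⇒ B = - \frac{5}{6}.
So T(n) = \left(2 - \frac{5 n}{6}\right) \cdot (-6)^n.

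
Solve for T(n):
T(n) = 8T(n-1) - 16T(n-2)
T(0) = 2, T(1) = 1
Characteristic equation: x² - 8x + 16 = 0, which is (x - (4))².
Repeated root r = 4.
General solution: T(n) = (A + Bn)·(4)^n.
From T(0) = 2: A = 2.
From T(1) = 1: (A + B)·(4) = 1 ⇒ B = - \frac{7}{4}.
So T(n) = \left(2 - \frac{7 n}{4}\right) \cdot (4)^n.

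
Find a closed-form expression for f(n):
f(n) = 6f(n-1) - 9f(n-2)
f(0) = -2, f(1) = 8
Characteristic equation: x² - 6x + 9 = 0, which is (x - (3))².
Repeated root r = 3.
General solution: f(n) = (A + Bn)·(3)^n.
From f(0) = -2: A = -2.
From f(1) = 8: (A + B)·(3) = 8 ⇒ B = \frac{14}{3}.
So f(n) = \left(\frac{14 n}{3} - 2\right) \cdot (3)^n.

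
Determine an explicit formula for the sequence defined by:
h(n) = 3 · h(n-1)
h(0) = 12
Pure geometric recurrence with ratio 3.
By induction h(n) = h(0) · (3)^n = 12 \cdot 3^{n}.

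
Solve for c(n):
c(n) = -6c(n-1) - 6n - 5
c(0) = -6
First-order linear with linear forcing.
Homogeneous solution: c_h(n) = A·(-6)^n.
Try particular c_p(n) = pn + q. Substituting:
  pn + q = -6(p(n-1) + q) - 6n - 5.
Matching the n-coefficient: p = -6p - 6 ⇒ p = - \frac{6}{7}.
Matching constants: q = 6p - 6q - 5 ⇒ q = - \frac{71}{49}.
General: c(n) = A·(-6)^n - \frac{6 n}{7} - \frac{71}{49}.
Apply c(0) = -6: A - \frac{71}{49} = -6 ⇒ A = - \frac{223}{49}.
So c(n) = - \frac{223 \left(-6\right)^{n}}{49} - \frac{6 n}{7} - \frac{71}{49}.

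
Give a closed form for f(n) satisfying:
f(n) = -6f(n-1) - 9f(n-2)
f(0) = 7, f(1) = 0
Characteristic equation: x² + 6x + 9 = 0, which is (x - (-3))².
Repeated root r = -3.
General solution: f(n) = (A + Bn)·(-3)^n.
From f(0) = 7: A = 7.
From f(1) = 0: (A + B)·(-3) = 0 ⇒ B = -7.
So f(n) = \left(7 - 7 n\right) \cdot (-3)^n.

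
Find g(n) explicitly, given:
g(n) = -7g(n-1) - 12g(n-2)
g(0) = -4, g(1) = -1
Characteristic equation: x² + 7x + 12 = 0, which factors as (x - (-3))(x - (-4)) = 0.
Roots r₁ = -3, r₂ = -4 (distinct).
General solution: g(n) = A·(-3)^n + B·(-4)^n.
From g(0) = -4: A + B = -4.
From g(1) = -1: -3A - 4B = -1.
Solving: A = -17, B = 13.
So g(n) = - 17 \left(-3\right)^{n} + 13 \left(-4\right)^{n}.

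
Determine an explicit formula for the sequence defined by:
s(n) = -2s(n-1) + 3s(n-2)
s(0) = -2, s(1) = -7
Characteristic equation: x² + 2x - 3 = 0, which factors as (x - (-3))(x - (1)) = 0.
Roots r₁ = -3, r₂ = 1 (distinct).
General solution: s(n) = A·(-3)^n + B·(1)^n.
From s(0) = -2: A + B = -2.
From s(1) = -7: -3A + B = -7.
Solving: A = \frac{5}{4}, B = - \frac{13}{4}.
So s(n) = \frac{5 \left(-3\right)^{n}}{4} - \frac{13}{4}.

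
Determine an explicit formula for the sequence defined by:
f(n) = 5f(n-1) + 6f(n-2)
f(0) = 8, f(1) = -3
Characteristic equation: x² - 5x - 6 = 0, which factors as (x - (-1))(x - (6)) = 0.
Roots r₁ = -1, r₂ = 6 (distinct).
General solution: f(n) = A·(-1)^n + B·(6)^n.
From f(0) = 8: A + B = 8.
From f(1) = -3: -A + 6B = -3.
Solving: A = \frac{51}{7}, B = \frac{5}{7}.
So f(n) = \frac{51 \left(-1\right)^{n}}{7} + \frac{5 \cdot 6^{n}}{7}.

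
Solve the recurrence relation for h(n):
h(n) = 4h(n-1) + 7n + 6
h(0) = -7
First-order linear with linear forcing.
Homogeneous solution: h_h(n) = A·(4)^n.
Try particular h_p(n) = pn + q. Substituting:
  pn + q = 4(p(n-1) + q) + 7n + 6.
Matching the n-coefficient: p = 4p + 7 ⇒ p = - \frac{7}{3}.
Matching constants: q = -4p + 4q + 6 ⇒ q = - \frac{46}{9}.
General: h(n) = A·(4)^n - \frac{7 n}{3} - \frac{46}{9}.
Apply h(0) = -7: A - \frac{46}{9} = -7 ⇒ A = - \frac{17}{9}.
So h(n) = - \frac{17 \cdot 4^{n}}{9} - \frac{7 n}{3} - \frac{46}{9}.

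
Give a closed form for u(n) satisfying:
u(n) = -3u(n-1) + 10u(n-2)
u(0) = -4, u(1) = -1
Characteristic equation: x² + 3x - 10 = 0, which factors as (x - (-5))(x - (2)) = 0.
Roots r₁ = -5, r₂ = 2 (distinct).
General solution: u(n) = A·(-5)^n + B·(2)^n.
From u(0) = -4: A + B = -4.
From u(1) = -1: -5A + 2B = -1.
Solving: A = -1, B = -3.
So u(n) = - \left(-5\right)^{n} - 3 \cdot 2^{n}.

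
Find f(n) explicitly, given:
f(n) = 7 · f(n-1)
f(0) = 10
Pure geometric recurrence with ratio 7.
By induction f(n) = f(0) · (7)^n = 10 \cdot 7^{n}.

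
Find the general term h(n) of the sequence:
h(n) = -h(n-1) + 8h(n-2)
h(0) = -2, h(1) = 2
Characteristic equation: x² + x - 8 = 0.
Discriminant Δ = (-1)² + 4·(8) = 33.
Roots r₁,₂ = (-1 ± √33)/2, so r₁ = - \frac{1}{2} + \frac{\sqrt{33}}{2}, r₂ = - \frac{\sqrt{33}}{2} - \frac{1}{2}.
General solution: h(n) = A·r₁^n + B·r₂^n.
From the initial conditions, A + B = -2 and r₁A + r₂B = 2.
Since r₁ - r₂ = √33: A = (2 - (-2)r₂)/√33 = -1 + \frac{\sqrt{33}}{33}, and B = -2 - A = -1 - \frac{\sqrt{33}}{33}.
So h(n) = \left(-1 + \frac{\sqrt{33}}{33}\right)\left(- \frac{1}{2} + \frac{\sqrt{33}}{2}\right)^n + \left(-1 - \frac{\sqrt{33}}{33}\right)\left(- \frac{\sqrt{33}}{2} - \frac{1}{2}\right)^n.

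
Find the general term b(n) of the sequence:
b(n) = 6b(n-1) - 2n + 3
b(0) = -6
First-order linear with linear forcing.
Homogeneous solution: b_h(n) = A·(6)^n.
Try particular b_p(n) = pn + q. Substituting:
  pn + q = 6(p(n-1) + q) - 2n + 3.
Matching the n-coefficient: p = 6p - 2 ⇒ p = \frac{2}{5}.
Matching constants: q = -6p + 6q + 3 ⇒ q = - \frac{3}{25}.
General: b(n) = A·(6)^n + \frac{2 n}{5} - \frac{3}{25}.
Apply b(0) = -6: A - \frac{3}{25} = -6 ⇒ A = - \frac{147}{25}.
So b(n) = - \frac{147 \cdot 6^{n}}{25} + \frac{2 n}{5} - \frac{3}{25}.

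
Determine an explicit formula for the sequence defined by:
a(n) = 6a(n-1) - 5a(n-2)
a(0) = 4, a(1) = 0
Characteristic equation: x² - 6x + 5 = 0, which factors as (x - (5))(x - (1)) = 0.
Roots r₁ = 5, r₂ = 1 (distinct).
General solution: a(n) = A·(5)^n + B·(1)^n.
From a(0) = 4: A + B = 4.
From a(1) = 0: 5A + B = 0.
Solving: A = -1, B = 5.
So a(n) = 5 - 5^{n}.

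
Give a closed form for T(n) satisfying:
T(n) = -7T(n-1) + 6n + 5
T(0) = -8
First-order linear with linear forcing.
Homogeneous solution: T_h(n) = A·(-7)^n.
Try particular T_p(n) = pn + q. Substituting:
  pn + q = -7(p(n-1) + q) + 6n + 5.
Matching the n-coefficient: p = -7p + 6 ⇒ p = \frac{3}{4}.
Matching constants: q = 7p - 7q + 5 ⇒ q = \frac{41}{32}.
General: T(n) = A·(-7)^n + \frac{3 n}{4} + \frac{41}{32}.
Apply T(0) = -8: A + \frac{41}{32} = -8 ⇒ A = - \frac{297}{32}.
So T(n) = - \frac{297 \left(-7\right)^{n}}{32} + \frac{3 n}{4} + \frac{41}{32}.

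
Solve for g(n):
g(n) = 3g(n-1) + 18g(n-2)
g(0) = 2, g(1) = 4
Characteristic equation: x² - 3x - 18 = 0, which factors as (x - (6))(x - (-3)) = 0.
Roots r₁ = 6, r₂ = -3 (distinct).
General solution: g(n) = A·(6)^n + B·(-3)^n.
From g(0) = 2: A + B = 2.
From g(1) = 4: 6A - 3B = 4.
Solving: A = \frac{10}{9}, B = \frac{8}{9}.
So g(n) = \frac{8 \left(-3\right)^{n}}{9} + \frac{10 \cdot 6^{n}}{9}.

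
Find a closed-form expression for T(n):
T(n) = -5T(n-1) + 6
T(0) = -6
First-order linear non-homogeneous.
Homogeneous solution: T_h(n) = A·(-5)^n.
Try constant particular solution T_p = K: K = -5K + 6 ⇒ K = 1.
General: T(n) = A·(-5)^n + 1.
Apply T(0) = -6: A + 1 = -6 ⇒ A = -7.
So T(n) = 1 - 7 \left(-5\right)^{n}.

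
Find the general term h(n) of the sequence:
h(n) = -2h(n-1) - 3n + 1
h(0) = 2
First-order linear with linear forcing.
Homogeneous solution: h_h(n) = A·(-2)^n.
Try particular h_p(n) = pn + q. Substituting:
  pn + q = -2(p(n-1) + q) - 3n + 1.
Matching the n-coefficient: p = -2p - 3 ⇒ p = -1.
Matching constants: q = 2p - 2q + 1 ⇒ q = - \frac{1}{3}.
General: h(n) = A·(-2)^n - n - \frac{1}{3}.
Apply h(0) = 2: A - \frac{1}{3} = 2 ⇒ A = \frac{7}{3}.
So h(n) = \frac{7 \left(-2\right)^{n}}{3} - n - \frac{1}{3}.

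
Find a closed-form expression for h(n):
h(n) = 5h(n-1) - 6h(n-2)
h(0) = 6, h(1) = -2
Characteristic equation: x² - 5x + 6 = 0, which factors as (x - (3))(x - (2)) = 0.
Roots r₁ = 3, r₂ = 2 (distinct).
General solution: h(n) = A·(3)^n + B·(2)^n.
From h(0) = 6: A + B = 6.
From h(1) = -2: 3A + 2B = -2.
Solving: A = -14, B = 20.
So h(n) = 20 \cdot 2^{n} - 14 \cdot 3^{n}.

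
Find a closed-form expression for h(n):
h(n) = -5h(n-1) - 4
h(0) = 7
First-order linear non-homogeneous.
Homogeneous solution: h_h(n) = A·(-5)^n.
Try constant particular solution h_p = K: K = -5K - 4 ⇒ K = - \frac{2}{3}.
General: h(n) = A·(-5)^n - \frac{2}{3}.
Apply h(0) = 7: A - \frac{2}{3} = 7 ⇒ A = \frac{23}{3}.
So h(n) = \frac{23 \left(-5\right)^{n}}{3} - \frac{2}{3}.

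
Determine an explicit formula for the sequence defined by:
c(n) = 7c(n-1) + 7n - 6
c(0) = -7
First-order linear with linear forcing.
Homogeneous solution: c_h(n) = A·(7)^n.
Try particular c_p(n) = pn + q. Substituting:
  pn + q = 7(p(n-1) + q) + 7n - 6.
Matching the n-coefficient: p = 7p + 7 ⇒ p = - \frac{7}{6}.
Matching constants: q = -7p + 7q - 6 ⇒ q = - \frac{13}{36}.
General: c(n) = A·(7)^n - \frac{7 n}{6} - \frac{13}{36}.
Apply c(0) = -7: A - \frac{13}{36} = -7 ⇒ A = - \frac{239}{36}.
So c(n) = - \frac{239 \cdot 7^{n}}{36} - \frac{7 n}{6} - \frac{13}{36}.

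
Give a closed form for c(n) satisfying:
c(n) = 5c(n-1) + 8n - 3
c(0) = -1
First-order linear with linear forcing.
Homogeneous solution: c_h(n) = A·(5)^n.
Try particular c_p(n) = pn + q. Substituting:
  pn + q = 5(p(n-1) + q) + 8n - 3.
Matching the n-coefficient: p = 5p + 8 ⇒ p = -2.
Matching constants: q = -5p + 5q - 3 ⇒ q = - \frac{7}{4}.
General: c(n) = A·(5)^n - 2 n - \frac{7}{4}.
Apply c(0) = -1: A - \frac{7}{4} = -1 ⇒ A = \frac{3}{4}.
So c(n) = \frac{3 \cdot 5^{n}}{4} - 2 n - \frac{7}{4}.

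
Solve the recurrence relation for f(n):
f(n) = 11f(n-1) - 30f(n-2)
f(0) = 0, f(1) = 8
Characteristic equation: x² - 11x + 30 = 0, which factors as (x - (5))(x - (6)) = 0.
Roots r₁ = 5, r₂ = 6 (distinct).
General solution: f(n) = A·(5)^n + B·(6)^n.
From f(0) = 0: A + B = 0.
From f(1) = 8: 5A + 6B = 8.
Solving: A = -8, B = 8.
So f(n) = - 8 \cdot 5^{n} + 8 \cdot 6^{n}.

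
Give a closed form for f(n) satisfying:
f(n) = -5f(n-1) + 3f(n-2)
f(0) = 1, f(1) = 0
Characteristic equation: x² + 5x - 3 = 0.
Discriminant Δ = (-5)² + 4·(3) = 37.
Roots r₁,₂ = (-5 ± √37)/2, so r₁ = - \frac{5}{2} + \frac{\sqrt{37}}{2}, r₂ = - \frac{\sqrt{37}}{2} - \frac{5}{2}.
General solution: f(n) = A·r₁^n + B·r₂^n.
From the initial conditions, A + B = 1 and r₁A + r₂B = 0.
Since r₁ - r₂ = √37: A = (0 - (1)r₂)/√37 = \frac{5 \sqrt{37}}{74} + \frac{1}{2}, and B = 1 - A = \frac{1}{2} - \frac{5 \sqrt{37}}{74}.
So f(n) = \left(\frac{5 \sqrt{37}}{74} + \frac{1}{2}\right)\left(- \frac{5}{2} + \frac{\sqrt{37}}{2}\right)^n + \left(\frac{1}{2} - \frac{5 \sqrt{37}}{74}\right)\left(- \frac{\sqrt{37}}{2} - \frac{5}{2}\right)^n.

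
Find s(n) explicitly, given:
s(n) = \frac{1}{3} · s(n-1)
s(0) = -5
Pure geometric recurrence with ratio \frac{1}{3}.
By induction s(n) = s(0) · (\frac{1}{3})^n = - 5 \cdot 3^{- n}.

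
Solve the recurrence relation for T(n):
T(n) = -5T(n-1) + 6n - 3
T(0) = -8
First-order linear with linear forcing.
Homogeneous solution: T_h(n) = A·(-5)^n.
Try particular T_p(n) = pn + q. Substituting:
  pn + q = -5(p(n-1) + q) + 6n - 3.
Matching the n-coefficient: p = -5p + 6 ⇒ p = 1.
Matching constants: q = 5p - 5q - 3 ⇒ q = \frac{1}{3}.
General: T(n) = A·(-5)^n + n + \frac{1}{3}.
Apply T(0) = -8: A + \frac{1}{3} = -8 ⇒ A = - \frac{25}{3}.
So T(n) = - \frac{25 \left(-5\right)^{n}}{3} + n + \frac{1}{3}.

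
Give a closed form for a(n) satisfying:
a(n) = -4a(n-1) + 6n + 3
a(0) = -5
First-order linear with linear forcing.
Homogeneous solution: a_h(n) = A·(-4)^n.
Try particular a_p(n) = pn + q. Substituting:
  pn + q = -4(p(n-1) + q) + 6n + 3.
Matching the n-coefficient: p = -4p + 6 ⇒ p = \frac{6}{5}.
Matching constants: q = 4p - 4q + 3 ⇒ q = \frac{39}{25}.
General: a(n) = A·(-4)^n + \frac{6 n}{5} + \frac{39}{25}.
Apply a(0) = -5: A + \frac{39}{25} = -5 ⇒ A = - \frac{164}{25}.
So a(n) = - \frac{164 \left(-4\right)^{n}}{25} + \frac{6 n}{5} + \frac{39}{25}.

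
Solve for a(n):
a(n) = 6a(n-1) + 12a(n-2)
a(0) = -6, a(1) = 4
Characteristic equation: x² - 6x - 12 = 0.
Discriminant Δ = (6)² + 4·(12) = 84.
Roots r₁,₂ = (6 ± √84)/2, so r₁ = 3 + \sqrt{21}, r₂ = 3 - \sqrt{21}.
General solution: a(n) = A·r₁^n + B·r₂^n.
From the initial conditions, A + B = -6 and r₁A + r₂B = 4.
Since r₁ - r₂ = √84: A = (4 - (-6)r₂)/√84 = -3 + \frac{11 \sqrt{21}}{21}, and B = -6 - A = -3 - \frac{11 \sqrt{21}}{21}.
So a(n) = \left(-3 + \frac{11 \sqrt{21}}{21}\right)\left(3 + \sqrt{21}\right)^n + \left(-3 - \frac{11 \sqrt{21}}{21}\right)\left(3 - \sqrt{21}\right)^n.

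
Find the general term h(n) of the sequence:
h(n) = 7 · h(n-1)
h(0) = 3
Pure geometric recurrence with ratio 7.
By induction h(n) = h(0) · (7)^n = 3 \cdot 7^{n}.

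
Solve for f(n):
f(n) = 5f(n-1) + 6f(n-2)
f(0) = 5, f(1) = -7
Characteristic equation: x² - 5x - 6 = 0, which factors as (x - (-1))(x - (6)) = 0.
Roots r₁ = -1, r₂ = 6 (distinct).
General solution: f(n) = A·(-1)^n + B·(6)^n.
From f(0) = 5: A + B = 5.
From f(1) = -7: -A + 6B = -7.
Solving: A = \frac{37}{7}, B = - \frac{2}{7}.
So f(n) = \frac{37 \left(-1\right)^{n}}{7} - \frac{2 \cdot 6^{n}}{7}.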